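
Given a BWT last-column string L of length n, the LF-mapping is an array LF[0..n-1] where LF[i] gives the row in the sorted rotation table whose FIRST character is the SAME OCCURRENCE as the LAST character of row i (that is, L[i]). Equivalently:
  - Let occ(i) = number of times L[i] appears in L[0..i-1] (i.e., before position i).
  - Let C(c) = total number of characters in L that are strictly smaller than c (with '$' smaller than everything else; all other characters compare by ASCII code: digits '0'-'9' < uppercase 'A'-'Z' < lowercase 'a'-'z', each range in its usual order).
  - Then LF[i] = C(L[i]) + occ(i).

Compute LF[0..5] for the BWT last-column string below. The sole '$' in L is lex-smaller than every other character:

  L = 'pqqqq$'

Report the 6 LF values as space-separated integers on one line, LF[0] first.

Char counts: '$':1, 'p':1, 'q':4
C (first-col start): C('$')=0, C('p')=1, C('q')=2
L[0]='p': occ=0, LF[0]=C('p')+0=1+0=1
L[1]='q': occ=0, LF[1]=C('q')+0=2+0=2
L[2]='q': occ=1, LF[2]=C('q')+1=2+1=3
L[3]='q': occ=2, LF[3]=C('q')+2=2+2=4
L[4]='q': occ=3, LF[4]=C('q')+3=2+3=5
L[5]='$': occ=0, LF[5]=C('$')+0=0+0=0

Answer: 1 2 3 4 5 0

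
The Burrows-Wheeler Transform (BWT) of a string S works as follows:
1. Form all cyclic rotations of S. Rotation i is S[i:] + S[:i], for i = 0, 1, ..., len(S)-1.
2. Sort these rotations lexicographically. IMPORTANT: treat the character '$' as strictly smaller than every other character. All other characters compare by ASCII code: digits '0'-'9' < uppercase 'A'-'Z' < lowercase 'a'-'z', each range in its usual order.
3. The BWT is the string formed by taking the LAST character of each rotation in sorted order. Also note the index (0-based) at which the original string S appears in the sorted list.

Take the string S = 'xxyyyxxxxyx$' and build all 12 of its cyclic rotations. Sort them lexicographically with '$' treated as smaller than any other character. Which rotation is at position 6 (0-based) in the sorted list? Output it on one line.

All 12 rotations (rotation i = S[i:]+S[:i]):
  rot[0] = xxyyyxxxxyx$
  rot[1] = xyyyxxxxyx$x
  rot[2] = yyyxxxxyx$xx
  rot[3] = yyxxxxyx$xxy
  rot[4] = yxxxxyx$xxyy
  rot[5] = xxxxyx$xxyyy
  rot[6] = xxxyx$xxyyyx
  rot[7] = xxyx$xxyyyxx
  rot[8] = xyx$xxyyyxxx
  rot[9] = yx$xxyyyxxxx
  rot[10] = x$xxyyyxxxxy
  rot[11] = $xxyyyxxxxyx
Sorted (with $ < everything):
  sorted[0] = $xxyyyxxxxyx
  sorted[1] = x$xxyyyxxxxy
  sorted[2] = xxxxyx$xxyyy
  sorted[3] = xxxyx$xxyyyx
  sorted[4] = xxyx$xxyyyxx
  sorted[5] = xxyyyxxxxyx$
  sorted[6] = xyx$xxyyyxxx
  sorted[7] = xyyyxxxxyx$x
  sorted[8] = yx$xxyyyxxxx
  sorted[9] = yxxxxyx$xxyy
  sorted[10] = yyxxxxyx$xxy
  sorted[11] = yyyxxxxyx$xx
sorted[6] = xyx$xxyyyxxx

Answer: xyx$xxyyyxxx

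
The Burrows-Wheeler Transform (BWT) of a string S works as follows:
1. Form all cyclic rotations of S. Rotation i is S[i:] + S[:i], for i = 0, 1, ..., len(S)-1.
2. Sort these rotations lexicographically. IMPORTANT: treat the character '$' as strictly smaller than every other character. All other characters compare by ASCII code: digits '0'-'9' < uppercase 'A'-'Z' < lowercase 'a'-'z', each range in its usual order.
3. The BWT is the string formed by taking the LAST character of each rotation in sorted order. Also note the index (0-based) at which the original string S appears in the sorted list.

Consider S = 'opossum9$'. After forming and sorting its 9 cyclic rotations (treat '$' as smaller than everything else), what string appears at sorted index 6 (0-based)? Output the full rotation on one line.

All 9 rotations (rotation i = S[i:]+S[:i]):
  rot[0] = opossum9$
  rot[1] = possum9$o
  rot[2] = ossum9$op
  rot[3] = ssum9$opo
  rot[4] = sum9$opos
  rot[5] = um9$oposs
  rot[6] = m9$opossu
  rot[7] = 9$opossum
  rot[8] = $opossum9
Sorted (with $ < everything):
  sorted[0] = $opossum9
  sorted[1] = 9$opossum
  sorted[2] = m9$opossu
  sorted[3] = opossum9$
  sorted[4] = ossum9$op
  sorted[5] = possum9$o
  sorted[6] = ssum9$opo
  sorted[7] = sum9$opos
  sorted[8] = um9$oposs
sorted[6] = ssum9$opo

Answer: ssum9$opo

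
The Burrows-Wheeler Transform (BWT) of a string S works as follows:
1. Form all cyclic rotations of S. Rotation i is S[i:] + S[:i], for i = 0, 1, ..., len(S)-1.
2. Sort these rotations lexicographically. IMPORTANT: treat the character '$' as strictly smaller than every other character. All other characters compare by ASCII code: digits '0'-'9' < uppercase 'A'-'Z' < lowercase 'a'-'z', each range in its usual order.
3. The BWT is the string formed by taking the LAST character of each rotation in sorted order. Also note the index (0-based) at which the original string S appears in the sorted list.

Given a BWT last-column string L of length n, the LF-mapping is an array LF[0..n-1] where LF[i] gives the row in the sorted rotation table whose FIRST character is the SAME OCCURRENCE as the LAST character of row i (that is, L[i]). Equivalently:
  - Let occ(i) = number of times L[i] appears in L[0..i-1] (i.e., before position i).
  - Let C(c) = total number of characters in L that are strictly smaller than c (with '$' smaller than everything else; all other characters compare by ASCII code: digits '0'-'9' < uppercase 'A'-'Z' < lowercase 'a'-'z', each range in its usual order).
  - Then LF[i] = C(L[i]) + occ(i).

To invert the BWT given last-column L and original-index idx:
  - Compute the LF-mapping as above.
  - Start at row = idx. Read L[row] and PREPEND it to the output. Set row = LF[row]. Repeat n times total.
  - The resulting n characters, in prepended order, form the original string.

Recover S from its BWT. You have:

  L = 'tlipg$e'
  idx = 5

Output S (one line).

LF mapping: 6 4 3 5 2 0 1
Walk LF starting at row 5, prepending L[row]:
  step 1: row=5, L[5]='$', prepend. Next row=LF[5]=0
  step 2: row=0, L[0]='t', prepend. Next row=LF[0]=6
  step 3: row=6, L[6]='e', prepend. Next row=LF[6]=1
  step 4: row=1, L[1]='l', prepend. Next row=LF[1]=4
  step 5: row=4, L[4]='g', prepend. Next row=LF[4]=2
  step 6: row=2, L[2]='i', prepend. Next row=LF[2]=3
  step 7: row=3, L[3]='p', prepend. Next row=LF[3]=5
Reversed output: piglet$

Answer: piglet$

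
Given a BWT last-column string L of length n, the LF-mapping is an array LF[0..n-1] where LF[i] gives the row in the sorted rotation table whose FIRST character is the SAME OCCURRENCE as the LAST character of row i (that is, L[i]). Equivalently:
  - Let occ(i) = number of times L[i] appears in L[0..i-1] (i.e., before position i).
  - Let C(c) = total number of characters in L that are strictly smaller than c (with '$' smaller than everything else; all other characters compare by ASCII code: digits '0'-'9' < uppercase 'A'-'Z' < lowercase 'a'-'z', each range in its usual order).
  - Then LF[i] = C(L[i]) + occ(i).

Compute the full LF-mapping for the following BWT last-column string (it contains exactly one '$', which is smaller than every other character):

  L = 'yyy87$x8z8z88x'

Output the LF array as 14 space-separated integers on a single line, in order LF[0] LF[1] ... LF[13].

Answer: 9 10 11 2 1 0 7 3 12 4 13 5 6 8

Derivation:
Char counts: '$':1, '7':1, '8':5, 'x':2, 'y':3, 'z':2
C (first-col start): C('$')=0, C('7')=1, C('8')=2, C('x')=7, C('y')=9, C('z')=12
L[0]='y': occ=0, LF[0]=C('y')+0=9+0=9
L[1]='y': occ=1, LF[1]=C('y')+1=9+1=10
L[2]='y': occ=2, LF[2]=C('y')+2=9+2=11
L[3]='8': occ=0, LF[3]=C('8')+0=2+0=2
L[4]='7': occ=0, LF[4]=C('7')+0=1+0=1
L[5]='$': occ=0, LF[5]=C('$')+0=0+0=0
L[6]='x': occ=0, LF[6]=C('x')+0=7+0=7
L[7]='8': occ=1, LF[7]=C('8')+1=2+1=3
L[8]='z': occ=0, LF[8]=C('z')+0=12+0=12
L[9]='8': occ=2, LF[9]=C('8')+2=2+2=4
L[10]='z': occ=1, LF[10]=C('z')+1=12+1=13
L[11]='8': occ=3, LF[11]=C('8')+3=2+3=5
L[12]='8': occ=4, LF[12]=C('8')+4=2+4=6
L[13]='x': occ=1, LF[13]=C('x')+1=7+1=8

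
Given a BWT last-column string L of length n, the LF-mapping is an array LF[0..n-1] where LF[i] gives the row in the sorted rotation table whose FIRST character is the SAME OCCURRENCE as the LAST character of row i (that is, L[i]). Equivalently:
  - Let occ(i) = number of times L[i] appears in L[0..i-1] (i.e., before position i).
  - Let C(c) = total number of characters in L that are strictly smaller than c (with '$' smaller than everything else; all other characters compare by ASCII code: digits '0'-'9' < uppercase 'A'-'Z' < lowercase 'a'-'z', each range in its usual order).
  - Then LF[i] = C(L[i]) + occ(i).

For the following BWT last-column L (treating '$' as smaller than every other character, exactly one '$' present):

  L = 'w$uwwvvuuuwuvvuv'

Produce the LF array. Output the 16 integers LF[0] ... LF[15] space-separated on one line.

Char counts: '$':1, 'u':6, 'v':5, 'w':4
C (first-col start): C('$')=0, C('u')=1, C('v')=7, C('w')=12
L[0]='w': occ=0, LF[0]=C('w')+0=12+0=12
L[1]='$': occ=0, LF[1]=C('$')+0=0+0=0
L[2]='u': occ=0, LF[2]=C('u')+0=1+0=1
L[3]='w': occ=1, LF[3]=C('w')+1=12+1=13
L[4]='w': occ=2, LF[4]=C('w')+2=12+2=14
L[5]='v': occ=0, LF[5]=C('v')+0=7+0=7
L[6]='v': occ=1, LF[6]=C('v')+1=7+1=8
L[7]='u': occ=1, LF[7]=C('u')+1=1+1=2
L[8]='u': occ=2, LF[8]=C('u')+2=1+2=3
L[9]='u': occ=3, LF[9]=C('u')+3=1+3=4
L[10]='w': occ=3, LF[10]=C('w')+3=12+3=15
L[11]='u': occ=4, LF[11]=C('u')+4=1+4=5
L[12]='v': occ=2, LF[12]=C('v')+2=7+2=9
L[13]='v': occ=3, LF[13]=C('v')+3=7+3=10
L[14]='u': occ=5, LF[14]=C('u')+5=1+5=6
L[15]='v': occ=4, LF[15]=C('v')+4=7+4=11

Answer: 12 0 1 13 14 7 8 2 3 4 15 5 9 10 6 11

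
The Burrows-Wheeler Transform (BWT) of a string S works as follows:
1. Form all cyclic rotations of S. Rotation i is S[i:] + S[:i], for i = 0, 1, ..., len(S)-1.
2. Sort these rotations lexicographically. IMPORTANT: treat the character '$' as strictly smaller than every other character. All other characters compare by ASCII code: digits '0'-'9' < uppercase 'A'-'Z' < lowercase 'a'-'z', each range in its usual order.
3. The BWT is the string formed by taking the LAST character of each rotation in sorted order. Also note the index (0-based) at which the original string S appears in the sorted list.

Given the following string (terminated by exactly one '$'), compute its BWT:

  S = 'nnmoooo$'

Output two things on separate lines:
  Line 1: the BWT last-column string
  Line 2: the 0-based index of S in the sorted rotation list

Answer: onn$ooom
3

Derivation:
All 8 rotations (rotation i = S[i:]+S[:i]):
  rot[0] = nnmoooo$
  rot[1] = nmoooo$n
  rot[2] = moooo$nn
  rot[3] = oooo$nnm
  rot[4] = ooo$nnmo
  rot[5] = oo$nnmoo
  rot[6] = o$nnmooo
  rot[7] = $nnmoooo
Sorted (with $ < everything):
  sorted[0] = $nnmoooo  (last char: 'o')
  sorted[1] = moooo$nn  (last char: 'n')
  sorted[2] = nmoooo$n  (last char: 'n')
  sorted[3] = nnmoooo$  (last char: '$')
  sorted[4] = o$nnmooo  (last char: 'o')
  sorted[5] = oo$nnmoo  (last char: 'o')
  sorted[6] = ooo$nnmo  (last char: 'o')
  sorted[7] = oooo$nnm  (last char: 'm')
Last column: onn$ooom
Original string S is at sorted index 3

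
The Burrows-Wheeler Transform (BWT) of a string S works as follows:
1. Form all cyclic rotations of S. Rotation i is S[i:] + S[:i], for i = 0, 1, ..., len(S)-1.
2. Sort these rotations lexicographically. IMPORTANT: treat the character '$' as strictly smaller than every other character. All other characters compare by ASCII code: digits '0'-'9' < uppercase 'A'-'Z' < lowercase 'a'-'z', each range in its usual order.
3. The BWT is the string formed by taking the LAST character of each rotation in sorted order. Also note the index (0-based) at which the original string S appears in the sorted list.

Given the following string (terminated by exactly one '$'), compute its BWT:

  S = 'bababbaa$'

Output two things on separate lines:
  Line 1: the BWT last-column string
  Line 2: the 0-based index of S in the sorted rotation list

All 9 rotations (rotation i = S[i:]+S[:i]):
  rot[0] = bababbaa$
  rot[1] = ababbaa$b
  rot[2] = babbaa$ba
  rot[3] = abbaa$bab
  rot[4] = bbaa$baba
  rot[5] = baa$babab
  rot[6] = aa$bababb
  rot[7] = a$bababba
  rot[8] = $bababbaa
Sorted (with $ < everything):
  sorted[0] = $bababbaa  (last char: 'a')
  sorted[1] = a$bababba  (last char: 'a')
  sorted[2] = aa$bababb  (last char: 'b')
  sorted[3] = ababbaa$b  (last char: 'b')
  sorted[4] = abbaa$bab  (last char: 'b')
  sorted[5] = baa$babab  (last char: 'b')
  sorted[6] = bababbaa$  (last char: '$')
  sorted[7] = babbaa$ba  (last char: 'a')
  sorted[8] = bbaa$baba  (last char: 'a')
Last column: aabbbb$aa
Original string S is at sorted index 6

Answer: aabbbb$aa
6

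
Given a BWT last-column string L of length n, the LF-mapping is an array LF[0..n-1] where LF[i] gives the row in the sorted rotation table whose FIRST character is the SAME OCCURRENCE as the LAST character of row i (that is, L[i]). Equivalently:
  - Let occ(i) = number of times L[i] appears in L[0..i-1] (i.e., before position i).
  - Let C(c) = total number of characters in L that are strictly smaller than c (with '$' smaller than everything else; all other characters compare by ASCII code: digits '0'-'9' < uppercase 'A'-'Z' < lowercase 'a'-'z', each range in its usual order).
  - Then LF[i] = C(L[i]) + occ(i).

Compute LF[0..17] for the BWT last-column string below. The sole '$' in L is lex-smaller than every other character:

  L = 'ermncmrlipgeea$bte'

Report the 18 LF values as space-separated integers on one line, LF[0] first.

Char counts: '$':1, 'a':1, 'b':1, 'c':1, 'e':4, 'g':1, 'i':1, 'l':1, 'm':2, 'n':1, 'p':1, 'r':2, 't':1
C (first-col start): C('$')=0, C('a')=1, C('b')=2, C('c')=3, C('e')=4, C('g')=8, C('i')=9, C('l')=10, C('m')=11, C('n')=13, C('p')=14, C('r')=15, C('t')=17
L[0]='e': occ=0, LF[0]=C('e')+0=4+0=4
L[1]='r': occ=0, LF[1]=C('r')+0=15+0=15
L[2]='m': occ=0, LF[2]=C('m')+0=11+0=11
L[3]='n': occ=0, LF[3]=C('n')+0=13+0=13
L[4]='c': occ=0, LF[4]=C('c')+0=3+0=3
L[5]='m': occ=1, LF[5]=C('m')+1=11+1=12
L[6]='r': occ=1, LF[6]=C('r')+1=15+1=16
L[7]='l': occ=0, LF[7]=C('l')+0=10+0=10
L[8]='i': occ=0, LF[8]=C('i')+0=9+0=9
L[9]='p': occ=0, LF[9]=C('p')+0=14+0=14
L[10]='g': occ=0, LF[10]=C('g')+0=8+0=8
L[11]='e': occ=1, LF[11]=C('e')+1=4+1=5
L[12]='e': occ=2, LF[12]=C('e')+2=4+2=6
L[13]='a': occ=0, LF[13]=C('a')+0=1+0=1
L[14]='$': occ=0, LF[14]=C('$')+0=0+0=0
L[15]='b': occ=0, LF[15]=C('b')+0=2+0=2
L[16]='t': occ=0, LF[16]=C('t')+0=17+0=17
L[17]='e': occ=3, LF[17]=C('e')+3=4+3=7

Answer: 4 15 11 13 3 12 16 10 9 14 8 5 6 1 0 2 17 7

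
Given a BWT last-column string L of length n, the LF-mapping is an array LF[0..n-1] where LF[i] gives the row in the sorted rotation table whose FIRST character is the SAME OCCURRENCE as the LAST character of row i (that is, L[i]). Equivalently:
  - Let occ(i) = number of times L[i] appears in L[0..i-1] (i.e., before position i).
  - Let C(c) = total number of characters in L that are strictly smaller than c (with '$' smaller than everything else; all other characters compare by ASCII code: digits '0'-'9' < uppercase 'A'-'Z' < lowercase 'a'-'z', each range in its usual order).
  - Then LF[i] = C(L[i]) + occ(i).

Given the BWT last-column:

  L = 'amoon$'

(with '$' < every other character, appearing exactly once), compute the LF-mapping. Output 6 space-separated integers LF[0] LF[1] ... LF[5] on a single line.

Answer: 1 2 4 5 3 0

Derivation:
Char counts: '$':1, 'a':1, 'm':1, 'n':1, 'o':2
C (first-col start): C('$')=0, C('a')=1, C('m')=2, C('n')=3, C('o')=4
L[0]='a': occ=0, LF[0]=C('a')+0=1+0=1
L[1]='m': occ=0, LF[1]=C('m')+0=2+0=2
L[2]='o': occ=0, LF[2]=C('o')+0=4+0=4
L[3]='o': occ=1, LF[3]=C('o')+1=4+1=5
L[4]='n': occ=0, LF[4]=C('n')+0=3+0=3
L[5]='$': occ=0, LF[5]=C('$')+0=0+0=0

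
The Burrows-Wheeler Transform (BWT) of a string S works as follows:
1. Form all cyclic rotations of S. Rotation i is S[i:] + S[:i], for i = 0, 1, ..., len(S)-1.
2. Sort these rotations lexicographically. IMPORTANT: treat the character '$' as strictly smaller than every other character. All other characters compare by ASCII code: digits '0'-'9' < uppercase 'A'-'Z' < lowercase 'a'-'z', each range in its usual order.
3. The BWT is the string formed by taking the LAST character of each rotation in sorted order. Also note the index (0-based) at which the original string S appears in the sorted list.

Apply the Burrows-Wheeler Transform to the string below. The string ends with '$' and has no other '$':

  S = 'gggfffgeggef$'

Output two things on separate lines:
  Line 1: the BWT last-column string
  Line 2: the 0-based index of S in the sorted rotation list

All 13 rotations (rotation i = S[i:]+S[:i]):
  rot[0] = gggfffgeggef$
  rot[1] = ggfffgeggef$g
  rot[2] = gfffgeggef$gg
  rot[3] = fffgeggef$ggg
  rot[4] = ffgeggef$gggf
  rot[5] = fgeggef$gggff
  rot[6] = geggef$gggfff
  rot[7] = eggef$gggfffg
  rot[8] = ggef$gggfffge
  rot[9] = gef$gggfffgeg
  rot[10] = ef$gggfffgegg
  rot[11] = f$gggfffgegge
  rot[12] = $gggfffgeggef
Sorted (with $ < everything):
  sorted[0] = $gggfffgeggef  (last char: 'f')
  sorted[1] = ef$gggfffgegg  (last char: 'g')
  sorted[2] = eggef$gggfffg  (last char: 'g')
  sorted[3] = f$gggfffgegge  (last char: 'e')
  sorted[4] = fffgeggef$ggg  (last char: 'g')
  sorted[5] = ffgeggef$gggf  (last char: 'f')
  sorted[6] = fgeggef$gggff  (last char: 'f')
  sorted[7] = gef$gggfffgeg  (last char: 'g')
  sorted[8] = geggef$gggfff  (last char: 'f')
  sorted[9] = gfffgeggef$gg  (last char: 'g')
  sorted[10] = ggef$gggfffge  (last char: 'e')
  sorted[11] = ggfffgeggef$g  (last char: 'g')
  sorted[12] = gggfffgeggef$  (last char: '$')
Last column: fggegffgfgeg$
Original string S is at sorted index 12

Answer: fggegffgfgeg$
12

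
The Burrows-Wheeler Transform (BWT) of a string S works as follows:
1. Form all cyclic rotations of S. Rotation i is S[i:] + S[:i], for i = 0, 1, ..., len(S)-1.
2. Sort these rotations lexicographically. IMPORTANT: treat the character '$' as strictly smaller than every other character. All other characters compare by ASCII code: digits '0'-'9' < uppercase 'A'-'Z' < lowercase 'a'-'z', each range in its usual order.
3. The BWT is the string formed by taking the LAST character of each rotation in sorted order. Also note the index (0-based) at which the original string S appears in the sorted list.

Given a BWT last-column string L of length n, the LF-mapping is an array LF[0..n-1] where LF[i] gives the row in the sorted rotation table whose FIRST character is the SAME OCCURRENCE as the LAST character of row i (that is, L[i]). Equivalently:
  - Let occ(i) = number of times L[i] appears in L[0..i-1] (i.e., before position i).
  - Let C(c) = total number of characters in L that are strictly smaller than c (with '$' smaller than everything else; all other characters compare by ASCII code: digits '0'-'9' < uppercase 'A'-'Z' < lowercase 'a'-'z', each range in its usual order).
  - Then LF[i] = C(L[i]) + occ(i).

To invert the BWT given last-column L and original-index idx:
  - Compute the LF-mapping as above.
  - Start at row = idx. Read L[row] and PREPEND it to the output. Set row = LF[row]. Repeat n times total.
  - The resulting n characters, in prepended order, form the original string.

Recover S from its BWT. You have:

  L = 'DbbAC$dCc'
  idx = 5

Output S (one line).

Answer: bACcdbCD$

Derivation:
LF mapping: 4 5 6 1 2 0 8 3 7
Walk LF starting at row 5, prepending L[row]:
  step 1: row=5, L[5]='$', prepend. Next row=LF[5]=0
  step 2: row=0, L[0]='D', prepend. Next row=LF[0]=4
  step 3: row=4, L[4]='C', prepend. Next row=LF[4]=2
  step 4: row=2, L[2]='b', prepend. Next row=LF[2]=6
  step 5: row=6, L[6]='d', prepend. Next row=LF[6]=8
  step 6: row=8, L[8]='c', prepend. Next row=LF[8]=7
  step 7: row=7, L[7]='C', prepend. Next row=LF[7]=3
  step 8: row=3, L[3]='A', prepend. Next row=LF[3]=1
  step 9: row=1, L[1]='b', prepend. Next row=LF[1]=5
Reversed output: bACcdbCD$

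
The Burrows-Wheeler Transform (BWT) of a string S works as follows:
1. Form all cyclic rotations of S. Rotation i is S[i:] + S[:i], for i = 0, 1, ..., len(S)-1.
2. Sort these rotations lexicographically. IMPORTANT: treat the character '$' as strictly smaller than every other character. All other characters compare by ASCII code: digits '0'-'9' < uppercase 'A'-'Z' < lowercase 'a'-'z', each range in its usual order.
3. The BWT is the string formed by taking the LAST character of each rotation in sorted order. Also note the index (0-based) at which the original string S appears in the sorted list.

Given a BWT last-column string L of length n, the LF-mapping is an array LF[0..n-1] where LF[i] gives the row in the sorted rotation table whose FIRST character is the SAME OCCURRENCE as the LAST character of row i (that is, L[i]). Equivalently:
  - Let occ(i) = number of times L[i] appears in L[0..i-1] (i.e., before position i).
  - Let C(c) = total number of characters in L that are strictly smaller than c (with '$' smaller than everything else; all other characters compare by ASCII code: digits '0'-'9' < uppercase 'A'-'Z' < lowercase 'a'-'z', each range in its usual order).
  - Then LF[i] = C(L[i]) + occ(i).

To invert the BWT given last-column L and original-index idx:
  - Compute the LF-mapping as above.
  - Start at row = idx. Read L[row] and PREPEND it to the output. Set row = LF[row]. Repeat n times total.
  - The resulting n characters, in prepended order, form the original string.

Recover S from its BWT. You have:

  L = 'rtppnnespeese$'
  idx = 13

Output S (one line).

LF mapping: 10 13 7 8 5 6 1 11 9 2 3 12 4 0
Walk LF starting at row 13, prepending L[row]:
  step 1: row=13, L[13]='$', prepend. Next row=LF[13]=0
  step 2: row=0, L[0]='r', prepend. Next row=LF[0]=10
  step 3: row=10, L[10]='e', prepend. Next row=LF[10]=3
  step 4: row=3, L[3]='p', prepend. Next row=LF[3]=8
  step 5: row=8, L[8]='p', prepend. Next row=LF[8]=9
  step 6: row=9, L[9]='e', prepend. Next row=LF[9]=2
  step 7: row=2, L[2]='p', prepend. Next row=LF[2]=7
  step 8: row=7, L[7]='s', prepend. Next row=LF[7]=11
  step 9: row=11, L[11]='s', prepend. Next row=LF[11]=12
  step 10: row=12, L[12]='e', prepend. Next row=LF[12]=4
  step 11: row=4, L[4]='n', prepend. Next row=LF[4]=5
  step 12: row=5, L[5]='n', prepend. Next row=LF[5]=6
  step 13: row=6, L[6]='e', prepend. Next row=LF[6]=1
  step 14: row=1, L[1]='t', prepend. Next row=LF[1]=13
Reversed output: tennesspepper$

Answer: tennesspepper$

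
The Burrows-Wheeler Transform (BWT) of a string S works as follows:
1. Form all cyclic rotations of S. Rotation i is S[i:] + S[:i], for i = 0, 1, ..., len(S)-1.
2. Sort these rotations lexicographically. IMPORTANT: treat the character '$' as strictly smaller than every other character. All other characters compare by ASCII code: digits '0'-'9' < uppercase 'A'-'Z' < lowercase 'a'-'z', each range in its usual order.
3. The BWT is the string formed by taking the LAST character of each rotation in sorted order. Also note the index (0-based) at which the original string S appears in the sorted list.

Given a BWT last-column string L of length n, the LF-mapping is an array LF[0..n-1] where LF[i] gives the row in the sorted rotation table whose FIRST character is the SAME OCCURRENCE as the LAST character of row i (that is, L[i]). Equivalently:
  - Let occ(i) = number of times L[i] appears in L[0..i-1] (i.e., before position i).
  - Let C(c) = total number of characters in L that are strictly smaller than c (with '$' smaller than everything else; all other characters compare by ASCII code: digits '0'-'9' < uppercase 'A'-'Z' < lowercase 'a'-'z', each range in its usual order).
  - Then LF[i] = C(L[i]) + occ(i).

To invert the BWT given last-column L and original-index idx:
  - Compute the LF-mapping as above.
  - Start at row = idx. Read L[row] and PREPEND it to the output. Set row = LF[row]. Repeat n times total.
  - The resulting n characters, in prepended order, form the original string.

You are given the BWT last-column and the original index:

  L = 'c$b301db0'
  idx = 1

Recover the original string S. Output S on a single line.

Answer: 031b0dbc$

Derivation:
LF mapping: 7 0 5 4 1 3 8 6 2
Walk LF starting at row 1, prepending L[row]:
  step 1: row=1, L[1]='$', prepend. Next row=LF[1]=0
  step 2: row=0, L[0]='c', prepend. Next row=LF[0]=7
  step 3: row=7, L[7]='b', prepend. Next row=LF[7]=6
  step 4: row=6, L[6]='d', prepend. Next row=LF[6]=8
  step 5: row=8, L[8]='0', prepend. Next row=LF[8]=2
  step 6: row=2, L[2]='b', prepend. Next row=LF[2]=5
  step 7: row=5, L[5]='1', prepend. Next row=LF[5]=3
  step 8: row=3, L[3]='3', prepend. Next row=LF[3]=4
  step 9: row=4, L[4]='0', prepend. Next row=LF[4]=1
Reversed output: 031b0dbc$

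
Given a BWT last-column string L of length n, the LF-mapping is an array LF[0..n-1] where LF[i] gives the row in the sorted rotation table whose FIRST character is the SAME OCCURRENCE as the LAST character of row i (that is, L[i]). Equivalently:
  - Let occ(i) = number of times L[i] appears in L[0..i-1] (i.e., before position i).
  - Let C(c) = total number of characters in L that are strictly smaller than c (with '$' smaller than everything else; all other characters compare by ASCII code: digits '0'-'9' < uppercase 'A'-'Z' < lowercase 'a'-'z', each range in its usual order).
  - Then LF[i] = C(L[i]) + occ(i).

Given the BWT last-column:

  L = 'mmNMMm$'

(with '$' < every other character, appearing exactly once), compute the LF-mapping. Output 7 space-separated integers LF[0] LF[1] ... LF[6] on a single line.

Answer: 4 5 3 1 2 6 0

Derivation:
Char counts: '$':1, 'M':2, 'N':1, 'm':3
C (first-col start): C('$')=0, C('M')=1, C('N')=3, C('m')=4
L[0]='m': occ=0, LF[0]=C('m')+0=4+0=4
L[1]='m': occ=1, LF[1]=C('m')+1=4+1=5
L[2]='N': occ=0, LF[2]=C('N')+0=3+0=3
L[3]='M': occ=0, LF[3]=C('M')+0=1+0=1
L[4]='M': occ=1, LF[4]=C('M')+1=1+1=2
L[5]='m': occ=2, LF[5]=C('m')+2=4+2=6
L[6]='$': occ=0, LF[6]=C('$')+0=0+0=0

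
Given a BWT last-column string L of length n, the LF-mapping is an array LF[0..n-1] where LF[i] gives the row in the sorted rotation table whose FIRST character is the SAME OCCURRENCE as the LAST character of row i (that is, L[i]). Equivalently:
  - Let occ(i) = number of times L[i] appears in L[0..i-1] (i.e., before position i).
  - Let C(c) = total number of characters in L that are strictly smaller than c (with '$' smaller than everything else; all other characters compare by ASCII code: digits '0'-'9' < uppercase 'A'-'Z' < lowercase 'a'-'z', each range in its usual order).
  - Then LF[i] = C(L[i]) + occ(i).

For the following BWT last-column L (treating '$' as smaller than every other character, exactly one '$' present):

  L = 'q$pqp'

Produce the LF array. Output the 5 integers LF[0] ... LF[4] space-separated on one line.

Answer: 3 0 1 4 2

Derivation:
Char counts: '$':1, 'p':2, 'q':2
C (first-col start): C('$')=0, C('p')=1, C('q')=3
L[0]='q': occ=0, LF[0]=C('q')+0=3+0=3
L[1]='$': occ=0, LF[1]=C('$')+0=0+0=0
L[2]='p': occ=0, LF[2]=C('p')+0=1+0=1
L[3]='q': occ=1, LF[3]=C('q')+1=3+1=4
L[4]='p': occ=1, LF[4]=C('p')+1=1+1=2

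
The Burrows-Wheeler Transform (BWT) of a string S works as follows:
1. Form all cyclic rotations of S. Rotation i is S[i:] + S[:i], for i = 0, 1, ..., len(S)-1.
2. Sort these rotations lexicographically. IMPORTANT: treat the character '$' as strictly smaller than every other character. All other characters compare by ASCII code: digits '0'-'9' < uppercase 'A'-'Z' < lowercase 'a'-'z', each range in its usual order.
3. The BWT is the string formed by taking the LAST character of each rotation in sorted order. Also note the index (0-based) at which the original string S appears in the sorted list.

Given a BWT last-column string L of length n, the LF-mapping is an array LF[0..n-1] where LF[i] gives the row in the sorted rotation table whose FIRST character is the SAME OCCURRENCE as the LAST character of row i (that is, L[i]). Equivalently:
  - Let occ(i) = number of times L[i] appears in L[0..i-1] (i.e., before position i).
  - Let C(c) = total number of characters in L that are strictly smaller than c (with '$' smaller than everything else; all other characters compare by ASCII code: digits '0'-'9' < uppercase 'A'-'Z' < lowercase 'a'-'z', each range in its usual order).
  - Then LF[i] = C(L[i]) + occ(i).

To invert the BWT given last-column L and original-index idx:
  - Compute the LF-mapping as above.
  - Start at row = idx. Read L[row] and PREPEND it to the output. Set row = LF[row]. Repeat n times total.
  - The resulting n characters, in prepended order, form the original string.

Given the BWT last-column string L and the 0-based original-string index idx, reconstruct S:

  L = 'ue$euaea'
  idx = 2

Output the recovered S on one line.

LF mapping: 6 3 0 4 7 1 5 2
Walk LF starting at row 2, prepending L[row]:
  step 1: row=2, L[2]='$', prepend. Next row=LF[2]=0
  step 2: row=0, L[0]='u', prepend. Next row=LF[0]=6
  step 3: row=6, L[6]='e', prepend. Next row=LF[6]=5
  step 4: row=5, L[5]='a', prepend. Next row=LF[5]=1
  step 5: row=1, L[1]='e', prepend. Next row=LF[1]=3
  step 6: row=3, L[3]='e', prepend. Next row=LF[3]=4
  step 7: row=4, L[4]='u', prepend. Next row=LF[4]=7
  step 8: row=7, L[7]='a', prepend. Next row=LF[7]=2
Reversed output: aueeaeu$

Answer: aueeaeu$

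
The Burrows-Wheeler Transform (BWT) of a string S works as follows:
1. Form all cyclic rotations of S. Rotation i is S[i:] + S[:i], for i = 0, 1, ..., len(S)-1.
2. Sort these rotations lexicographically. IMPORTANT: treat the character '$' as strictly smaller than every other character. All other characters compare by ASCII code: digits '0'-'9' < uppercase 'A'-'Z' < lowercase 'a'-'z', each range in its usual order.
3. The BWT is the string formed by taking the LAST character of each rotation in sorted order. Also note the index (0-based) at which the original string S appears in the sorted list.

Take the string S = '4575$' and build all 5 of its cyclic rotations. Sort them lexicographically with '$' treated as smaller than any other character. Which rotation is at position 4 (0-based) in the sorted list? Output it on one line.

All 5 rotations (rotation i = S[i:]+S[:i]):
  rot[0] = 4575$
  rot[1] = 575$4
  rot[2] = 75$45
  rot[3] = 5$457
  rot[4] = $4575
Sorted (with $ < everything):
  sorted[0] = $4575
  sorted[1] = 4575$
  sorted[2] = 5$457
  sorted[3] = 575$4
  sorted[4] = 75$45
sorted[4] = 75$45

Answer: 75$45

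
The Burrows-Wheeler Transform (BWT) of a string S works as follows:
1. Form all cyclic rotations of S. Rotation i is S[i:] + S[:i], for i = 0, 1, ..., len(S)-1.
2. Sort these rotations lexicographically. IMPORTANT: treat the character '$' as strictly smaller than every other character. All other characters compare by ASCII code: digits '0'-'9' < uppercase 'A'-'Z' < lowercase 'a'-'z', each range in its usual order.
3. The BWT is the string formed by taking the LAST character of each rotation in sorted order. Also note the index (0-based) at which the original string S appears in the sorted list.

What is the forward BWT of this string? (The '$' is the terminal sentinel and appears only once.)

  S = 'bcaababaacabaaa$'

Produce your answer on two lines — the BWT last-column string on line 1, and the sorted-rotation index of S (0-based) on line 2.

Answer: aaabcbcbaaaaa$ba
13

Derivation:
All 16 rotations (rotation i = S[i:]+S[:i]):
  rot[0] = bcaababaacabaaa$
  rot[1] = caababaacabaaa$b
  rot[2] = aababaacabaaa$bc
  rot[3] = ababaacabaaa$bca
  rot[4] = babaacabaaa$bcaa
  rot[5] = abaacabaaa$bcaab
  rot[6] = baacabaaa$bcaaba
  rot[7] = aacabaaa$bcaabab
  rot[8] = acabaaa$bcaababa
  rot[9] = cabaaa$bcaababaa
  rot[10] = abaaa$bcaababaac
  rot[11] = baaa$bcaababaaca
  rot[12] = aaa$bcaababaacab
  rot[13] = aa$bcaababaacaba
  rot[14] = a$bcaababaacabaa
  rot[15] = $bcaababaacabaaa
Sorted (with $ < everything):
  sorted[0] = $bcaababaacabaaa  (last char: 'a')
  sorted[1] = a$bcaababaacabaa  (last char: 'a')
  sorted[2] = aa$bcaababaacaba  (last char: 'a')
  sorted[3] = aaa$bcaababaacab  (last char: 'b')
  sorted[4] = aababaacabaaa$bc  (last char: 'c')
  sorted[5] = aacabaaa$bcaabab  (last char: 'b')
  sorted[6] = abaaa$bcaababaac  (last char: 'c')
  sorted[7] = abaacabaaa$bcaab  (last char: 'b')
  sorted[8] = ababaacabaaa$bca  (last char: 'a')
  sorted[9] = acabaaa$bcaababa  (last char: 'a')
  sorted[10] = baaa$bcaababaaca  (last char: 'a')
  sorted[11] = baacabaaa$bcaaba  (last char: 'a')
  sorted[12] = babaacabaaa$bcaa  (last char: 'a')
  sorted[13] = bcaababaacabaaa$  (last char: '$')
  sorted[14] = caababaacabaaa$b  (last char: 'b')
  sorted[15] = cabaaa$bcaababaa  (last char: 'a')
Last column: aaabcbcbaaaaa$ba
Original string S is at sorted index 13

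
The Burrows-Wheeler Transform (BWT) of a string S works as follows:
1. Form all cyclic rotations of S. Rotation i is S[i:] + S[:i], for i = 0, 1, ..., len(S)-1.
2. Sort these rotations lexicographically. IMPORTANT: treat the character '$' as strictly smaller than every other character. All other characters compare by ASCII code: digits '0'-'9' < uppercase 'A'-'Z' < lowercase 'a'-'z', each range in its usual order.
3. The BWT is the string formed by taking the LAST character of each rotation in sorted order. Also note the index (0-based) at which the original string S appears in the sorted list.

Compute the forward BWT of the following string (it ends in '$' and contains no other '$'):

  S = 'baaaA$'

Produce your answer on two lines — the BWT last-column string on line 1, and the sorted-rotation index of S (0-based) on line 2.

All 6 rotations (rotation i = S[i:]+S[:i]):
  rot[0] = baaaA$
  rot[1] = aaaA$b
  rot[2] = aaA$ba
  rot[3] = aA$baa
  rot[4] = A$baaa
  rot[5] = $baaaA
Sorted (with $ < everything):
  sorted[0] = $baaaA  (last char: 'A')
  sorted[1] = A$baaa  (last char: 'a')
  sorted[2] = aA$baa  (last char: 'a')
  sorted[3] = aaA$ba  (last char: 'a')
  sorted[4] = aaaA$b  (last char: 'b')
  sorted[5] = baaaA$  (last char: '$')
Last column: Aaaab$
Original string S is at sorted index 5

Answer: Aaaab$
5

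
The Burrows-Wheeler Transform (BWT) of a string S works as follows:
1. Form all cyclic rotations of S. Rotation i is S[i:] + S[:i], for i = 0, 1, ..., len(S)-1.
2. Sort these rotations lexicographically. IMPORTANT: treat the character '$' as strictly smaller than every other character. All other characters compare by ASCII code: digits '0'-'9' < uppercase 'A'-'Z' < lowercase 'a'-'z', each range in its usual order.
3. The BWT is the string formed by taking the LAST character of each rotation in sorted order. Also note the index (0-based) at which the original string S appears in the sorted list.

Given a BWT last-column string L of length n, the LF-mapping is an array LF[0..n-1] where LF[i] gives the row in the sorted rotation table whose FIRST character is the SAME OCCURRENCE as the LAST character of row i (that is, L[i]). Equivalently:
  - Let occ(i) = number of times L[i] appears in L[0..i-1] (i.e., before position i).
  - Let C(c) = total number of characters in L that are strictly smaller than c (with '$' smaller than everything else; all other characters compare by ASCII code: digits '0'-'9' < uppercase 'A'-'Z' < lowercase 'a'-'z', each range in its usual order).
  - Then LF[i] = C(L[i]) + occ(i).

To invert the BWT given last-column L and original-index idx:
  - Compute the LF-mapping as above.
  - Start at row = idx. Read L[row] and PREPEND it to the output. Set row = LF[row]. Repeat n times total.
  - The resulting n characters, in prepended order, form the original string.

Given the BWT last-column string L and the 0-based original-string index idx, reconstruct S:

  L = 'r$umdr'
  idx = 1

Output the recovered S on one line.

LF mapping: 3 0 5 2 1 4
Walk LF starting at row 1, prepending L[row]:
  step 1: row=1, L[1]='$', prepend. Next row=LF[1]=0
  step 2: row=0, L[0]='r', prepend. Next row=LF[0]=3
  step 3: row=3, L[3]='m', prepend. Next row=LF[3]=2
  step 4: row=2, L[2]='u', prepend. Next row=LF[2]=5
  step 5: row=5, L[5]='r', prepend. Next row=LF[5]=4
  step 6: row=4, L[4]='d', prepend. Next row=LF[4]=1
Reversed output: drumr$

Answer: drumr$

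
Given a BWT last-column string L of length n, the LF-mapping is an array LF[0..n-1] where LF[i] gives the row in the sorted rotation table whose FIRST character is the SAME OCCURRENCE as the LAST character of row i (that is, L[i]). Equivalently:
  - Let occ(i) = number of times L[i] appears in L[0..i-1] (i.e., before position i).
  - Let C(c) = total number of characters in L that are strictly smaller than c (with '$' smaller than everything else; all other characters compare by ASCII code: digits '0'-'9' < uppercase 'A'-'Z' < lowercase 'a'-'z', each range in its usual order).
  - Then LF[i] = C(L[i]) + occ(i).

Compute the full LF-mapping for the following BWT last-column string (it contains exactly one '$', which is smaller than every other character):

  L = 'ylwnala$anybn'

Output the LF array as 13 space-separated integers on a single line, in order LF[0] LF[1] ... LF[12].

Char counts: '$':1, 'a':3, 'b':1, 'l':2, 'n':3, 'w':1, 'y':2
C (first-col start): C('$')=0, C('a')=1, C('b')=4, C('l')=5, C('n')=7, C('w')=10, C('y')=11
L[0]='y': occ=0, LF[0]=C('y')+0=11+0=11
L[1]='l': occ=0, LF[1]=C('l')+0=5+0=5
L[2]='w': occ=0, LF[2]=C('w')+0=10+0=10
L[3]='n': occ=0, LF[3]=C('n')+0=7+0=7
L[4]='a': occ=0, LF[4]=C('a')+0=1+0=1
L[5]='l': occ=1, LF[5]=C('l')+1=5+1=6
L[6]='a': occ=1, LF[6]=C('a')+1=1+1=2
L[7]='$': occ=0, LF[7]=C('$')+0=0+0=0
L[8]='a': occ=2, LF[8]=C('a')+2=1+2=3
L[9]='n': occ=1, LF[9]=C('n')+1=7+1=8
L[10]='y': occ=1, LF[10]=C('y')+1=11+1=12
L[11]='b': occ=0, LF[11]=C('b')+0=4+0=4
L[12]='n': occ=2, LF[12]=C('n')+2=7+2=9

Answer: 11 5 10 7 1 6 2 0 3 8 12 4 9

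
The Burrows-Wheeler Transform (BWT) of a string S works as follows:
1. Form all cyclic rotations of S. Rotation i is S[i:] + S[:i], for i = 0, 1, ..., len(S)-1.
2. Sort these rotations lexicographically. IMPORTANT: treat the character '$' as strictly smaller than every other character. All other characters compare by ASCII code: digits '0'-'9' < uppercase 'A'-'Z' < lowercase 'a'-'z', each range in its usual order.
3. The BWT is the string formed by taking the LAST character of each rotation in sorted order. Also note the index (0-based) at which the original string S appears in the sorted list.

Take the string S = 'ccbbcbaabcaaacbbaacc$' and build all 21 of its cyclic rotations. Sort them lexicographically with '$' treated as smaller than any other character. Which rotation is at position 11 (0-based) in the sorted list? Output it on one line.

Answer: bbcbaabcaaacbbaacc$cc

Derivation:
All 21 rotations (rotation i = S[i:]+S[:i]):
  rot[0] = ccbbcbaabcaaacbbaacc$
  rot[1] = cbbcbaabcaaacbbaacc$c
  rot[2] = bbcbaabcaaacbbaacc$cc
  rot[3] = bcbaabcaaacbbaacc$ccb
  rot[4] = cbaabcaaacbbaacc$ccbb
  rot[5] = baabcaaacbbaacc$ccbbc
  rot[6] = aabcaaacbbaacc$ccbbcb
  rot[7] = abcaaacbbaacc$ccbbcba
  rot[8] = bcaaacbbaacc$ccbbcbaa
  rot[9] = caaacbbaacc$ccbbcbaab
  rot[10] = aaacbbaacc$ccbbcbaabc
  rot[11] = aacbbaacc$ccbbcbaabca
  rot[12] = acbbaacc$ccbbcbaabcaa
  rot[13] = cbbaacc$ccbbcbaabcaaa
  rot[14] = bbaacc$ccbbcbaabcaaac
  rot[15] = baacc$ccbbcbaabcaaacb
  rot[16] = aacc$ccbbcbaabcaaacbb
  rot[17] = acc$ccbbcbaabcaaacbba
  rot[18] = cc$ccbbcbaabcaaacbbaa
  rot[19] = c$ccbbcbaabcaaacbbaac
  rot[20] = $ccbbcbaabcaaacbbaacc
Sorted (with $ < everything):
  sorted[0] = $ccbbcbaabcaaacbbaacc
  sorted[1] = aaacbbaacc$ccbbcbaabc
  sorted[2] = aabcaaacbbaacc$ccbbcb
  sorted[3] = aacbbaacc$ccbbcbaabca
  sorted[4] = aacc$ccbbcbaabcaaacbb
  sorted[5] = abcaaacbbaacc$ccbbcba
  sorted[6] = acbbaacc$ccbbcbaabcaa
  sorted[7] = acc$ccbbcbaabcaaacbba
  sorted[8] = baabcaaacbbaacc$ccbbc
  sorted[9] = baacc$ccbbcbaabcaaacb
  sorted[10] = bbaacc$ccbbcbaabcaaac
  sorted[11] = bbcbaabcaaacbbaacc$cc
  sorted[12] = bcaaacbbaacc$ccbbcbaa
  sorted[13] = bcbaabcaaacbbaacc$ccb
  sorted[14] = c$ccbbcbaabcaaacbbaac
  sorted[15] = caaacbbaacc$ccbbcbaab
  sorted[16] = cbaabcaaacbbaacc$ccbb
  sorted[17] = cbbaacc$ccbbcbaabcaaa
  sorted[18] = cbbcbaabcaaacbbaacc$c
  sorted[19] = cc$ccbbcbaabcaaacbbaa
  sorted[20] = ccbbcbaabcaaacbbaacc$
sorted[11] = bbcbaabcaaacbbaacc$cc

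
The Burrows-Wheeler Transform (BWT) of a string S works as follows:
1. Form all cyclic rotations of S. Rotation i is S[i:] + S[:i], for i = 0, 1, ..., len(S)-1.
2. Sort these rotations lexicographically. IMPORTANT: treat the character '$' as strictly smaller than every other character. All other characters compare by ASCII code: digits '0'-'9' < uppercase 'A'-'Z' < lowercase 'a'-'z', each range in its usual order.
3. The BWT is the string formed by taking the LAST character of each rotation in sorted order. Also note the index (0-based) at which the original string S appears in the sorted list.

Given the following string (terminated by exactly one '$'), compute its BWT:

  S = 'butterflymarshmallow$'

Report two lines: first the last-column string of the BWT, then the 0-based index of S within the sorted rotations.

Answer: wmm$trsalfhyleartubol
3

Derivation:
All 21 rotations (rotation i = S[i:]+S[:i]):
  rot[0] = butterflymarshmallow$
  rot[1] = utterflymarshmallow$b
  rot[2] = tterflymarshmallow$bu
  rot[3] = terflymarshmallow$but
  rot[4] = erflymarshmallow$butt
  rot[5] = rflymarshmallow$butte
  rot[6] = flymarshmallow$butter
  rot[7] = lymarshmallow$butterf
  rot[8] = ymarshmallow$butterfl
  rot[9] = marshmallow$butterfly
  rot[10] = arshmallow$butterflym
  rot[11] = rshmallow$butterflyma
  rot[12] = shmallow$butterflymar
  rot[13] = hmallow$butterflymars
  rot[14] = mallow$butterflymarsh
  rot[15] = allow$butterflymarshm
  rot[16] = llow$butterflymarshma
  rot[17] = low$butterflymarshmal
  rot[18] = ow$butterflymarshmall
  rot[19] = w$butterflymarshmallo
  rot[20] = $butterflymarshmallow
Sorted (with $ < everything):
  sorted[0] = $butterflymarshmallow  (last char: 'w')
  sorted[1] = allow$butterflymarshm  (last char: 'm')
  sorted[2] = arshmallow$butterflym  (last char: 'm')
  sorted[3] = butterflymarshmallow$  (last char: '$')
  sorted[4] = erflymarshmallow$butt  (last char: 't')
  sorted[5] = flymarshmallow$butter  (last char: 'r')
  sorted[6] = hmallow$butterflymars  (last char: 's')
  sorted[7] = llow$butterflymarshma  (last char: 'a')
  sorted[8] = low$butterflymarshmal  (last char: 'l')
  sorted[9] = lymarshmallow$butterf  (last char: 'f')
  sorted[10] = mallow$butterflymarsh  (last char: 'h')
  sorted[11] = marshmallow$butterfly  (last char: 'y')
  sorted[12] = ow$butterflymarshmall  (last char: 'l')
  sorted[13] = rflymarshmallow$butte  (last char: 'e')
  sorted[14] = rshmallow$butterflyma  (last char: 'a')
  sorted[15] = shmallow$butterflymar  (last char: 'r')
  sorted[16] = terflymarshmallow$but  (last char: 't')
  sorted[17] = tterflymarshmallow$bu  (last char: 'u')
  sorted[18] = utterflymarshmallow$b  (last char: 'b')
  sorted[19] = w$butterflymarshmallo  (last char: 'o')
  sorted[20] = ymarshmallow$butterfl  (last char: 'l')
Last column: wmm$trsalfhyleartubol
Original string S is at sorted index 3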